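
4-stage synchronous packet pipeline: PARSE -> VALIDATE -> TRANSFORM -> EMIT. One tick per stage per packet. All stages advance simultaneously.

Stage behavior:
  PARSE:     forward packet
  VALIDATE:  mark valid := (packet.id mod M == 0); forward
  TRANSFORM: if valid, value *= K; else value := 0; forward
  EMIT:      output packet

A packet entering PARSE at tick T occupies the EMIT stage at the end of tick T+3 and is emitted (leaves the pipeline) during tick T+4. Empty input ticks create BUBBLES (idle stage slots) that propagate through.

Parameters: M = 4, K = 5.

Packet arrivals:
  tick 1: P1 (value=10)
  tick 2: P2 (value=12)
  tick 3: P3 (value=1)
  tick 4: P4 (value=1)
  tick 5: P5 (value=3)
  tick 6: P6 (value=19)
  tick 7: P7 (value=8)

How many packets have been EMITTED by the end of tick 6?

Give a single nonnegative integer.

Tick 1: [PARSE:P1(v=10,ok=F), VALIDATE:-, TRANSFORM:-, EMIT:-] out:-; in:P1
Tick 2: [PARSE:P2(v=12,ok=F), VALIDATE:P1(v=10,ok=F), TRANSFORM:-, EMIT:-] out:-; in:P2
Tick 3: [PARSE:P3(v=1,ok=F), VALIDATE:P2(v=12,ok=F), TRANSFORM:P1(v=0,ok=F), EMIT:-] out:-; in:P3
Tick 4: [PARSE:P4(v=1,ok=F), VALIDATE:P3(v=1,ok=F), TRANSFORM:P2(v=0,ok=F), EMIT:P1(v=0,ok=F)] out:-; in:P4
Tick 5: [PARSE:P5(v=3,ok=F), VALIDATE:P4(v=1,ok=T), TRANSFORM:P3(v=0,ok=F), EMIT:P2(v=0,ok=F)] out:P1(v=0); in:P5
Tick 6: [PARSE:P6(v=19,ok=F), VALIDATE:P5(v=3,ok=F), TRANSFORM:P4(v=5,ok=T), EMIT:P3(v=0,ok=F)] out:P2(v=0); in:P6
Emitted by tick 6: ['P1', 'P2']

Answer: 2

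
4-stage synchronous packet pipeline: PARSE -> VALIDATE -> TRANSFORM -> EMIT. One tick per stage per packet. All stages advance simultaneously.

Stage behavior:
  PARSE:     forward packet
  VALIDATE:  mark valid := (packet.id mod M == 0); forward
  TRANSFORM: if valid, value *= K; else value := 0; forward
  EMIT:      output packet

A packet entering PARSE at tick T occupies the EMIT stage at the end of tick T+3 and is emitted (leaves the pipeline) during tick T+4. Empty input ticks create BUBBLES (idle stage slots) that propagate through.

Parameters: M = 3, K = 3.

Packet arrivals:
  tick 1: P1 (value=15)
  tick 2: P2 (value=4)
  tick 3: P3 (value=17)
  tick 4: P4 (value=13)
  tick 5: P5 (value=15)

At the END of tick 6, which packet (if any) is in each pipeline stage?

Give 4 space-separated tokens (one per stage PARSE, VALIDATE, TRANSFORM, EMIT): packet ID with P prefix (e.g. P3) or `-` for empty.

Tick 1: [PARSE:P1(v=15,ok=F), VALIDATE:-, TRANSFORM:-, EMIT:-] out:-; in:P1
Tick 2: [PARSE:P2(v=4,ok=F), VALIDATE:P1(v=15,ok=F), TRANSFORM:-, EMIT:-] out:-; in:P2
Tick 3: [PARSE:P3(v=17,ok=F), VALIDATE:P2(v=4,ok=F), TRANSFORM:P1(v=0,ok=F), EMIT:-] out:-; in:P3
Tick 4: [PARSE:P4(v=13,ok=F), VALIDATE:P3(v=17,ok=T), TRANSFORM:P2(v=0,ok=F), EMIT:P1(v=0,ok=F)] out:-; in:P4
Tick 5: [PARSE:P5(v=15,ok=F), VALIDATE:P4(v=13,ok=F), TRANSFORM:P3(v=51,ok=T), EMIT:P2(v=0,ok=F)] out:P1(v=0); in:P5
Tick 6: [PARSE:-, VALIDATE:P5(v=15,ok=F), TRANSFORM:P4(v=0,ok=F), EMIT:P3(v=51,ok=T)] out:P2(v=0); in:-
At end of tick 6: ['-', 'P5', 'P4', 'P3']

Answer: - P5 P4 P3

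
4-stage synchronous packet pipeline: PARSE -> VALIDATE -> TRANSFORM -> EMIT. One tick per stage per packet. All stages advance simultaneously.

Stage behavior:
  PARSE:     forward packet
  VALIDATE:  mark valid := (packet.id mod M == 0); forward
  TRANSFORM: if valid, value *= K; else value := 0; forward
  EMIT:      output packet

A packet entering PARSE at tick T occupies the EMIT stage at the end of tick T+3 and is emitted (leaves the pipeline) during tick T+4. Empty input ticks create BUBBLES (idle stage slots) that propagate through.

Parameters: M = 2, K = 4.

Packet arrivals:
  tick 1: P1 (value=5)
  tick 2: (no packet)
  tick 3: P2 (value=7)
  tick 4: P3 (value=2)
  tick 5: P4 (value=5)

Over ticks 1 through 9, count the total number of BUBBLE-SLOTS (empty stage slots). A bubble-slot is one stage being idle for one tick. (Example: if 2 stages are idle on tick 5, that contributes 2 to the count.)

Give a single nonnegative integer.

Tick 1: [PARSE:P1(v=5,ok=F), VALIDATE:-, TRANSFORM:-, EMIT:-] out:-; bubbles=3
Tick 2: [PARSE:-, VALIDATE:P1(v=5,ok=F), TRANSFORM:-, EMIT:-] out:-; bubbles=3
Tick 3: [PARSE:P2(v=7,ok=F), VALIDATE:-, TRANSFORM:P1(v=0,ok=F), EMIT:-] out:-; bubbles=2
Tick 4: [PARSE:P3(v=2,ok=F), VALIDATE:P2(v=7,ok=T), TRANSFORM:-, EMIT:P1(v=0,ok=F)] out:-; bubbles=1
Tick 5: [PARSE:P4(v=5,ok=F), VALIDATE:P3(v=2,ok=F), TRANSFORM:P2(v=28,ok=T), EMIT:-] out:P1(v=0); bubbles=1
Tick 6: [PARSE:-, VALIDATE:P4(v=5,ok=T), TRANSFORM:P3(v=0,ok=F), EMIT:P2(v=28,ok=T)] out:-; bubbles=1
Tick 7: [PARSE:-, VALIDATE:-, TRANSFORM:P4(v=20,ok=T), EMIT:P3(v=0,ok=F)] out:P2(v=28); bubbles=2
Tick 8: [PARSE:-, VALIDATE:-, TRANSFORM:-, EMIT:P4(v=20,ok=T)] out:P3(v=0); bubbles=3
Tick 9: [PARSE:-, VALIDATE:-, TRANSFORM:-, EMIT:-] out:P4(v=20); bubbles=4
Total bubble-slots: 20

Answer: 20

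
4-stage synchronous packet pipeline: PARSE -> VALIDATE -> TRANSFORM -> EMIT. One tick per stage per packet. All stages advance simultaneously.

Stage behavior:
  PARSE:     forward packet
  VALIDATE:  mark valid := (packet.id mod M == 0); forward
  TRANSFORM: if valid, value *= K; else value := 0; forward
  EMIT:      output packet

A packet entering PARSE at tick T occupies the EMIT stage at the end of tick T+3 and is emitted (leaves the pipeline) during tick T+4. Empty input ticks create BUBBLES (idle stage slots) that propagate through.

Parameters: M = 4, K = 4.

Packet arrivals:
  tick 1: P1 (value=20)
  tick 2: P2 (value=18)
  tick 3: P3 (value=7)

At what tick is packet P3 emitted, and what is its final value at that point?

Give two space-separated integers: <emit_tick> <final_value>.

Tick 1: [PARSE:P1(v=20,ok=F), VALIDATE:-, TRANSFORM:-, EMIT:-] out:-; in:P1
Tick 2: [PARSE:P2(v=18,ok=F), VALIDATE:P1(v=20,ok=F), TRANSFORM:-, EMIT:-] out:-; in:P2
Tick 3: [PARSE:P3(v=7,ok=F), VALIDATE:P2(v=18,ok=F), TRANSFORM:P1(v=0,ok=F), EMIT:-] out:-; in:P3
Tick 4: [PARSE:-, VALIDATE:P3(v=7,ok=F), TRANSFORM:P2(v=0,ok=F), EMIT:P1(v=0,ok=F)] out:-; in:-
Tick 5: [PARSE:-, VALIDATE:-, TRANSFORM:P3(v=0,ok=F), EMIT:P2(v=0,ok=F)] out:P1(v=0); in:-
Tick 6: [PARSE:-, VALIDATE:-, TRANSFORM:-, EMIT:P3(v=0,ok=F)] out:P2(v=0); in:-
Tick 7: [PARSE:-, VALIDATE:-, TRANSFORM:-, EMIT:-] out:P3(v=0); in:-
P3: arrives tick 3, valid=False (id=3, id%4=3), emit tick 7, final value 0

Answer: 7 0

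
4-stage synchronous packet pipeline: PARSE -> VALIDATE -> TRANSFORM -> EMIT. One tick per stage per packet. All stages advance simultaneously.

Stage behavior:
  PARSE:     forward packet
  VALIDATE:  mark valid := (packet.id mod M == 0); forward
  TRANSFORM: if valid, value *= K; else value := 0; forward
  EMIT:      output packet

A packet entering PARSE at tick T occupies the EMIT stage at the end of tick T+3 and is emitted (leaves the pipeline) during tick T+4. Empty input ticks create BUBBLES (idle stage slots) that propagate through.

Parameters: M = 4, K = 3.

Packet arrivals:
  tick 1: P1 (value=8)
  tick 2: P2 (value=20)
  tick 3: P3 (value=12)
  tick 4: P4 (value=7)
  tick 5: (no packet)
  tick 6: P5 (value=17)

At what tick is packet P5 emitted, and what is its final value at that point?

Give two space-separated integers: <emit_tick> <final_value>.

Answer: 10 0

Derivation:
Tick 1: [PARSE:P1(v=8,ok=F), VALIDATE:-, TRANSFORM:-, EMIT:-] out:-; in:P1
Tick 2: [PARSE:P2(v=20,ok=F), VALIDATE:P1(v=8,ok=F), TRANSFORM:-, EMIT:-] out:-; in:P2
Tick 3: [PARSE:P3(v=12,ok=F), VALIDATE:P2(v=20,ok=F), TRANSFORM:P1(v=0,ok=F), EMIT:-] out:-; in:P3
Tick 4: [PARSE:P4(v=7,ok=F), VALIDATE:P3(v=12,ok=F), TRANSFORM:P2(v=0,ok=F), EMIT:P1(v=0,ok=F)] out:-; in:P4
Tick 5: [PARSE:-, VALIDATE:P4(v=7,ok=T), TRANSFORM:P3(v=0,ok=F), EMIT:P2(v=0,ok=F)] out:P1(v=0); in:-
Tick 6: [PARSE:P5(v=17,ok=F), VALIDATE:-, TRANSFORM:P4(v=21,ok=T), EMIT:P3(v=0,ok=F)] out:P2(v=0); in:P5
Tick 7: [PARSE:-, VALIDATE:P5(v=17,ok=F), TRANSFORM:-, EMIT:P4(v=21,ok=T)] out:P3(v=0); in:-
Tick 8: [PARSE:-, VALIDATE:-, TRANSFORM:P5(v=0,ok=F), EMIT:-] out:P4(v=21); in:-
Tick 9: [PARSE:-, VALIDATE:-, TRANSFORM:-, EMIT:P5(v=0,ok=F)] out:-; in:-
Tick 10: [PARSE:-, VALIDATE:-, TRANSFORM:-, EMIT:-] out:P5(v=0); in:-
P5: arrives tick 6, valid=False (id=5, id%4=1), emit tick 10, final value 0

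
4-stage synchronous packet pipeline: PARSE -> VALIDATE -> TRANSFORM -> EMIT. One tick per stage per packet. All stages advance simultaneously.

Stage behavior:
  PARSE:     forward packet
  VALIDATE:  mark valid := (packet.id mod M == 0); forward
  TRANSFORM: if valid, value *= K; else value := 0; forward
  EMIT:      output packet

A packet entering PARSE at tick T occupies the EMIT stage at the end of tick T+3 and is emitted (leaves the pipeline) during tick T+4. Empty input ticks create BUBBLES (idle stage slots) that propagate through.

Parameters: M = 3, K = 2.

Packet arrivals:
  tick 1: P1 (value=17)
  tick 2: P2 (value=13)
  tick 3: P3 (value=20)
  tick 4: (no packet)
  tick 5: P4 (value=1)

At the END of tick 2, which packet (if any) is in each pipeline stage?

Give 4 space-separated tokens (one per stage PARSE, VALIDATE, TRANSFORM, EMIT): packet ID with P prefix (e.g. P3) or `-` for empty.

Tick 1: [PARSE:P1(v=17,ok=F), VALIDATE:-, TRANSFORM:-, EMIT:-] out:-; in:P1
Tick 2: [PARSE:P2(v=13,ok=F), VALIDATE:P1(v=17,ok=F), TRANSFORM:-, EMIT:-] out:-; in:P2
At end of tick 2: ['P2', 'P1', '-', '-']

Answer: P2 P1 - -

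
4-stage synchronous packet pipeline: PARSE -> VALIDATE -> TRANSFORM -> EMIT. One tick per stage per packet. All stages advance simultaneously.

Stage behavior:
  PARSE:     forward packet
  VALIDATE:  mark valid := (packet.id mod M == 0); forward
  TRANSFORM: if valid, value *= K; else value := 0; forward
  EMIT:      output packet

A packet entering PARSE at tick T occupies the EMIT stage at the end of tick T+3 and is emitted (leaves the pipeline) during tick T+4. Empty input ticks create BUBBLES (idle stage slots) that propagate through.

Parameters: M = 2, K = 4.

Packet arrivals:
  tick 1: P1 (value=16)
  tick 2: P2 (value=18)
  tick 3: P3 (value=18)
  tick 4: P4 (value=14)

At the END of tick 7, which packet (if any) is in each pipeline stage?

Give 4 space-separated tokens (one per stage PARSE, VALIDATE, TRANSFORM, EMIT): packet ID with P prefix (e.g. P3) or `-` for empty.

Answer: - - - P4

Derivation:
Tick 1: [PARSE:P1(v=16,ok=F), VALIDATE:-, TRANSFORM:-, EMIT:-] out:-; in:P1
Tick 2: [PARSE:P2(v=18,ok=F), VALIDATE:P1(v=16,ok=F), TRANSFORM:-, EMIT:-] out:-; in:P2
Tick 3: [PARSE:P3(v=18,ok=F), VALIDATE:P2(v=18,ok=T), TRANSFORM:P1(v=0,ok=F), EMIT:-] out:-; in:P3
Tick 4: [PARSE:P4(v=14,ok=F), VALIDATE:P3(v=18,ok=F), TRANSFORM:P2(v=72,ok=T), EMIT:P1(v=0,ok=F)] out:-; in:P4
Tick 5: [PARSE:-, VALIDATE:P4(v=14,ok=T), TRANSFORM:P3(v=0,ok=F), EMIT:P2(v=72,ok=T)] out:P1(v=0); in:-
Tick 6: [PARSE:-, VALIDATE:-, TRANSFORM:P4(v=56,ok=T), EMIT:P3(v=0,ok=F)] out:P2(v=72); in:-
Tick 7: [PARSE:-, VALIDATE:-, TRANSFORM:-, EMIT:P4(v=56,ok=T)] out:P3(v=0); in:-
At end of tick 7: ['-', '-', '-', 'P4']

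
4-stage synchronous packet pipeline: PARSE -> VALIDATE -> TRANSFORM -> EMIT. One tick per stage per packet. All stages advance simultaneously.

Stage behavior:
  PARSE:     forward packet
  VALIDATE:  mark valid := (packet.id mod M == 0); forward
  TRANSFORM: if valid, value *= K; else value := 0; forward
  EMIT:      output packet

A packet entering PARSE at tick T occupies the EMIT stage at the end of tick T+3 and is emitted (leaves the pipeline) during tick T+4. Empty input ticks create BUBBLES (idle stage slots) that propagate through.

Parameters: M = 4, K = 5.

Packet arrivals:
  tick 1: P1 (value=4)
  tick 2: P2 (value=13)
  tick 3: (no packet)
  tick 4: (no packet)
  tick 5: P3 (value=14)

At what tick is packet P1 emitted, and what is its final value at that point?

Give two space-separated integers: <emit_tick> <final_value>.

Tick 1: [PARSE:P1(v=4,ok=F), VALIDATE:-, TRANSFORM:-, EMIT:-] out:-; in:P1
Tick 2: [PARSE:P2(v=13,ok=F), VALIDATE:P1(v=4,ok=F), TRANSFORM:-, EMIT:-] out:-; in:P2
Tick 3: [PARSE:-, VALIDATE:P2(v=13,ok=F), TRANSFORM:P1(v=0,ok=F), EMIT:-] out:-; in:-
Tick 4: [PARSE:-, VALIDATE:-, TRANSFORM:P2(v=0,ok=F), EMIT:P1(v=0,ok=F)] out:-; in:-
Tick 5: [PARSE:P3(v=14,ok=F), VALIDATE:-, TRANSFORM:-, EMIT:P2(v=0,ok=F)] out:P1(v=0); in:P3
Tick 6: [PARSE:-, VALIDATE:P3(v=14,ok=F), TRANSFORM:-, EMIT:-] out:P2(v=0); in:-
Tick 7: [PARSE:-, VALIDATE:-, TRANSFORM:P3(v=0,ok=F), EMIT:-] out:-; in:-
Tick 8: [PARSE:-, VALIDATE:-, TRANSFORM:-, EMIT:P3(v=0,ok=F)] out:-; in:-
Tick 9: [PARSE:-, VALIDATE:-, TRANSFORM:-, EMIT:-] out:P3(v=0); in:-
P1: arrives tick 1, valid=False (id=1, id%4=1), emit tick 5, final value 0

Answer: 5 0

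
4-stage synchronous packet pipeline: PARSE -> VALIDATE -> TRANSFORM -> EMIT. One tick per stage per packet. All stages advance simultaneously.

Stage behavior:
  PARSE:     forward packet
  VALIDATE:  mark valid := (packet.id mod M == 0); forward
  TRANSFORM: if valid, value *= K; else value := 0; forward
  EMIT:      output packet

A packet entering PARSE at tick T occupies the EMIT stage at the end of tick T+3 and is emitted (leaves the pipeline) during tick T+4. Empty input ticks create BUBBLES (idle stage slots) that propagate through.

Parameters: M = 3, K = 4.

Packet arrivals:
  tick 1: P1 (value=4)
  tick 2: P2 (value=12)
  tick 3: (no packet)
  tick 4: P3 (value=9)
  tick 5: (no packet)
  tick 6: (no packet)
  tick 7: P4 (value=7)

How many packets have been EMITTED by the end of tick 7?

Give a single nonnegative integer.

Answer: 2

Derivation:
Tick 1: [PARSE:P1(v=4,ok=F), VALIDATE:-, TRANSFORM:-, EMIT:-] out:-; in:P1
Tick 2: [PARSE:P2(v=12,ok=F), VALIDATE:P1(v=4,ok=F), TRANSFORM:-, EMIT:-] out:-; in:P2
Tick 3: [PARSE:-, VALIDATE:P2(v=12,ok=F), TRANSFORM:P1(v=0,ok=F), EMIT:-] out:-; in:-
Tick 4: [PARSE:P3(v=9,ok=F), VALIDATE:-, TRANSFORM:P2(v=0,ok=F), EMIT:P1(v=0,ok=F)] out:-; in:P3
Tick 5: [PARSE:-, VALIDATE:P3(v=9,ok=T), TRANSFORM:-, EMIT:P2(v=0,ok=F)] out:P1(v=0); in:-
Tick 6: [PARSE:-, VALIDATE:-, TRANSFORM:P3(v=36,ok=T), EMIT:-] out:P2(v=0); in:-
Tick 7: [PARSE:P4(v=7,ok=F), VALIDATE:-, TRANSFORM:-, EMIT:P3(v=36,ok=T)] out:-; in:P4
Emitted by tick 7: ['P1', 'P2']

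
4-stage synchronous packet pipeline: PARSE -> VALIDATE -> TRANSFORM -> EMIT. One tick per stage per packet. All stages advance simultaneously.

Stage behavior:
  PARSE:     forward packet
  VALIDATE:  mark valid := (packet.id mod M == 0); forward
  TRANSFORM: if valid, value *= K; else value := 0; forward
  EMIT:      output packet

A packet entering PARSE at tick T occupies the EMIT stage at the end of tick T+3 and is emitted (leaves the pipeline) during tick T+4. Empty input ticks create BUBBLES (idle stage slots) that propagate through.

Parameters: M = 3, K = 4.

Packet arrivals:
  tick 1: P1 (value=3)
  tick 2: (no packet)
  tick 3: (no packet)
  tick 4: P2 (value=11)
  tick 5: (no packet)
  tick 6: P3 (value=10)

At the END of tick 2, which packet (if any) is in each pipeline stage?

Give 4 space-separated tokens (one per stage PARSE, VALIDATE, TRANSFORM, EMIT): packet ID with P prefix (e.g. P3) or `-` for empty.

Tick 1: [PARSE:P1(v=3,ok=F), VALIDATE:-, TRANSFORM:-, EMIT:-] out:-; in:P1
Tick 2: [PARSE:-, VALIDATE:P1(v=3,ok=F), TRANSFORM:-, EMIT:-] out:-; in:-
At end of tick 2: ['-', 'P1', '-', '-']

Answer: - P1 - -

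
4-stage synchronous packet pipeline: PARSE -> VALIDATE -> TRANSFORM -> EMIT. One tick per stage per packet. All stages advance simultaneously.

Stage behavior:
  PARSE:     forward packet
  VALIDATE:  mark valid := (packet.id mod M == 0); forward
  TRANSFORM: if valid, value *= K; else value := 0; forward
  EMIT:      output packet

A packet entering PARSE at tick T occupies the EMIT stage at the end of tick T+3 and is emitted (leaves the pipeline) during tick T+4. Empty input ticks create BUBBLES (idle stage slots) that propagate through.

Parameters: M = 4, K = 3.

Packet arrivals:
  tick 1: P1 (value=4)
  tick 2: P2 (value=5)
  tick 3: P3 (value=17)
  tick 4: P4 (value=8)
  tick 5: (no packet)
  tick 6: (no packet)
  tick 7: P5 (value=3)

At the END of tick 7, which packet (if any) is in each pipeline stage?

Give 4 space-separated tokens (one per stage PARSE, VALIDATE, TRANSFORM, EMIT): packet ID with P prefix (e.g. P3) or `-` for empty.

Tick 1: [PARSE:P1(v=4,ok=F), VALIDATE:-, TRANSFORM:-, EMIT:-] out:-; in:P1
Tick 2: [PARSE:P2(v=5,ok=F), VALIDATE:P1(v=4,ok=F), TRANSFORM:-, EMIT:-] out:-; in:P2
Tick 3: [PARSE:P3(v=17,ok=F), VALIDATE:P2(v=5,ok=F), TRANSFORM:P1(v=0,ok=F), EMIT:-] out:-; in:P3
Tick 4: [PARSE:P4(v=8,ok=F), VALIDATE:P3(v=17,ok=F), TRANSFORM:P2(v=0,ok=F), EMIT:P1(v=0,ok=F)] out:-; in:P4
Tick 5: [PARSE:-, VALIDATE:P4(v=8,ok=T), TRANSFORM:P3(v=0,ok=F), EMIT:P2(v=0,ok=F)] out:P1(v=0); in:-
Tick 6: [PARSE:-, VALIDATE:-, TRANSFORM:P4(v=24,ok=T), EMIT:P3(v=0,ok=F)] out:P2(v=0); in:-
Tick 7: [PARSE:P5(v=3,ok=F), VALIDATE:-, TRANSFORM:-, EMIT:P4(v=24,ok=T)] out:P3(v=0); in:P5
At end of tick 7: ['P5', '-', '-', 'P4']

Answer: P5 - - P4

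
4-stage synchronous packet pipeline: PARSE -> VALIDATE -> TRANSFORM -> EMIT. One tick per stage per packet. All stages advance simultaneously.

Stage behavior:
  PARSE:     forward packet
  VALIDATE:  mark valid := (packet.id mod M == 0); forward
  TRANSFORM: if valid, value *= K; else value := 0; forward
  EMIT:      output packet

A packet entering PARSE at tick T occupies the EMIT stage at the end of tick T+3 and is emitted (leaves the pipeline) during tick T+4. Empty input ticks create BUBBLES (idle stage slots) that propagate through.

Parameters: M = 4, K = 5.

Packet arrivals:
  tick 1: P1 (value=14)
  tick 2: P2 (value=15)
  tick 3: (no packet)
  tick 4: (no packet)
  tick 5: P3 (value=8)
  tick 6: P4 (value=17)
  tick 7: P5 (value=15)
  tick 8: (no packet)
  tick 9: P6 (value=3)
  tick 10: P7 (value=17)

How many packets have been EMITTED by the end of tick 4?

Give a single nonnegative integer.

Tick 1: [PARSE:P1(v=14,ok=F), VALIDATE:-, TRANSFORM:-, EMIT:-] out:-; in:P1
Tick 2: [PARSE:P2(v=15,ok=F), VALIDATE:P1(v=14,ok=F), TRANSFORM:-, EMIT:-] out:-; in:P2
Tick 3: [PARSE:-, VALIDATE:P2(v=15,ok=F), TRANSFORM:P1(v=0,ok=F), EMIT:-] out:-; in:-
Tick 4: [PARSE:-, VALIDATE:-, TRANSFORM:P2(v=0,ok=F), EMIT:P1(v=0,ok=F)] out:-; in:-
Emitted by tick 4: []

Answer: 0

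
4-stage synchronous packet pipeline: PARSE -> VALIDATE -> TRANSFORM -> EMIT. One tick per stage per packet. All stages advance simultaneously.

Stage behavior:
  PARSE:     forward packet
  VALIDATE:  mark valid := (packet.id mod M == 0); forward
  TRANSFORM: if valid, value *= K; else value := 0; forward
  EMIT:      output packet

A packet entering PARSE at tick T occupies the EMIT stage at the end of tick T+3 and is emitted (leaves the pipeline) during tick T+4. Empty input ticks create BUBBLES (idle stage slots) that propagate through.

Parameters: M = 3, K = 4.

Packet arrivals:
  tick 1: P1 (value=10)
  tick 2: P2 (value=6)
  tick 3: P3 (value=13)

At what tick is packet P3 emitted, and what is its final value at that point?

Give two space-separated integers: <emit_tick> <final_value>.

Tick 1: [PARSE:P1(v=10,ok=F), VALIDATE:-, TRANSFORM:-, EMIT:-] out:-; in:P1
Tick 2: [PARSE:P2(v=6,ok=F), VALIDATE:P1(v=10,ok=F), TRANSFORM:-, EMIT:-] out:-; in:P2
Tick 3: [PARSE:P3(v=13,ok=F), VALIDATE:P2(v=6,ok=F), TRANSFORM:P1(v=0,ok=F), EMIT:-] out:-; in:P3
Tick 4: [PARSE:-, VALIDATE:P3(v=13,ok=T), TRANSFORM:P2(v=0,ok=F), EMIT:P1(v=0,ok=F)] out:-; in:-
Tick 5: [PARSE:-, VALIDATE:-, TRANSFORM:P3(v=52,ok=T), EMIT:P2(v=0,ok=F)] out:P1(v=0); in:-
Tick 6: [PARSE:-, VALIDATE:-, TRANSFORM:-, EMIT:P3(v=52,ok=T)] out:P2(v=0); in:-
Tick 7: [PARSE:-, VALIDATE:-, TRANSFORM:-, EMIT:-] out:P3(v=52); in:-
P3: arrives tick 3, valid=True (id=3, id%3=0), emit tick 7, final value 52

Answer: 7 52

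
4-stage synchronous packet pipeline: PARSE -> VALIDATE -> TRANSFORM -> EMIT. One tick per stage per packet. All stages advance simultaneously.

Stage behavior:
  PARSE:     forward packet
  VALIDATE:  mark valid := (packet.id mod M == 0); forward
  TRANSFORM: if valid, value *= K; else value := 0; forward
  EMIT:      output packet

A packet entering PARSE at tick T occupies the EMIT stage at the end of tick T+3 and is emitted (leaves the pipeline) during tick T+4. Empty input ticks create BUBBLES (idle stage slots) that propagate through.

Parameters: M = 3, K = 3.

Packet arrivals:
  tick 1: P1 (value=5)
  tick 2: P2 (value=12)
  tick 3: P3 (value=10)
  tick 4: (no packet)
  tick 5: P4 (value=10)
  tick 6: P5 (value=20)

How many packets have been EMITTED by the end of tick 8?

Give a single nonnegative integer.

Answer: 3

Derivation:
Tick 1: [PARSE:P1(v=5,ok=F), VALIDATE:-, TRANSFORM:-, EMIT:-] out:-; in:P1
Tick 2: [PARSE:P2(v=12,ok=F), VALIDATE:P1(v=5,ok=F), TRANSFORM:-, EMIT:-] out:-; in:P2
Tick 3: [PARSE:P3(v=10,ok=F), VALIDATE:P2(v=12,ok=F), TRANSFORM:P1(v=0,ok=F), EMIT:-] out:-; in:P3
Tick 4: [PARSE:-, VALIDATE:P3(v=10,ok=T), TRANSFORM:P2(v=0,ok=F), EMIT:P1(v=0,ok=F)] out:-; in:-
Tick 5: [PARSE:P4(v=10,ok=F), VALIDATE:-, TRANSFORM:P3(v=30,ok=T), EMIT:P2(v=0,ok=F)] out:P1(v=0); in:P4
Tick 6: [PARSE:P5(v=20,ok=F), VALIDATE:P4(v=10,ok=F), TRANSFORM:-, EMIT:P3(v=30,ok=T)] out:P2(v=0); in:P5
Tick 7: [PARSE:-, VALIDATE:P5(v=20,ok=F), TRANSFORM:P4(v=0,ok=F), EMIT:-] out:P3(v=30); in:-
Tick 8: [PARSE:-, VALIDATE:-, TRANSFORM:P5(v=0,ok=F), EMIT:P4(v=0,ok=F)] out:-; in:-
Emitted by tick 8: ['P1', 'P2', 'P3']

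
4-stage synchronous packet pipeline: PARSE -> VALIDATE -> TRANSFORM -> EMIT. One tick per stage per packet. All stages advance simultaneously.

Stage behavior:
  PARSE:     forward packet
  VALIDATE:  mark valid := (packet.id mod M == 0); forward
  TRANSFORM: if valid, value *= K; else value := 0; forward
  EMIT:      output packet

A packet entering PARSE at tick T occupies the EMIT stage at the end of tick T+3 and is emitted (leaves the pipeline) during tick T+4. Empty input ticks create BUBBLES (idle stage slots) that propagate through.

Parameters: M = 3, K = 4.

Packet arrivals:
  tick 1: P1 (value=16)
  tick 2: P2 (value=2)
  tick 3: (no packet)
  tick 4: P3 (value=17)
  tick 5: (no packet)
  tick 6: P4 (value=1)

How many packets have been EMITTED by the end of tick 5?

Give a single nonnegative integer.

Tick 1: [PARSE:P1(v=16,ok=F), VALIDATE:-, TRANSFORM:-, EMIT:-] out:-; in:P1
Tick 2: [PARSE:P2(v=2,ok=F), VALIDATE:P1(v=16,ok=F), TRANSFORM:-, EMIT:-] out:-; in:P2
Tick 3: [PARSE:-, VALIDATE:P2(v=2,ok=F), TRANSFORM:P1(v=0,ok=F), EMIT:-] out:-; in:-
Tick 4: [PARSE:P3(v=17,ok=F), VALIDATE:-, TRANSFORM:P2(v=0,ok=F), EMIT:P1(v=0,ok=F)] out:-; in:P3
Tick 5: [PARSE:-, VALIDATE:P3(v=17,ok=T), TRANSFORM:-, EMIT:P2(v=0,ok=F)] out:P1(v=0); in:-
Emitted by tick 5: ['P1']

Answer: 1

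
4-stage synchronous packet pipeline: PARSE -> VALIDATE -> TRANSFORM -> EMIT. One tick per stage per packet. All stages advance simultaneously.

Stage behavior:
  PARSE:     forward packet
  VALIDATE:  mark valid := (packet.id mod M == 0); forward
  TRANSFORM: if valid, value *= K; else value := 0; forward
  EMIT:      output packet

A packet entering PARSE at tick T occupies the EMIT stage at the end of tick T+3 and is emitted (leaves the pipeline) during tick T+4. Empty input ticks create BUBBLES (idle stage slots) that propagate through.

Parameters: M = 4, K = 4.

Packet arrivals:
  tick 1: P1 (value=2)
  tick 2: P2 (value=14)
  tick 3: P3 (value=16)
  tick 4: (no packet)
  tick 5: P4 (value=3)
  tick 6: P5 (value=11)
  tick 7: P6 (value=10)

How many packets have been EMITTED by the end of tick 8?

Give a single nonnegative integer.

Answer: 3

Derivation:
Tick 1: [PARSE:P1(v=2,ok=F), VALIDATE:-, TRANSFORM:-, EMIT:-] out:-; in:P1
Tick 2: [PARSE:P2(v=14,ok=F), VALIDATE:P1(v=2,ok=F), TRANSFORM:-, EMIT:-] out:-; in:P2
Tick 3: [PARSE:P3(v=16,ok=F), VALIDATE:P2(v=14,ok=F), TRANSFORM:P1(v=0,ok=F), EMIT:-] out:-; in:P3
Tick 4: [PARSE:-, VALIDATE:P3(v=16,ok=F), TRANSFORM:P2(v=0,ok=F), EMIT:P1(v=0,ok=F)] out:-; in:-
Tick 5: [PARSE:P4(v=3,ok=F), VALIDATE:-, TRANSFORM:P3(v=0,ok=F), EMIT:P2(v=0,ok=F)] out:P1(v=0); in:P4
Tick 6: [PARSE:P5(v=11,ok=F), VALIDATE:P4(v=3,ok=T), TRANSFORM:-, EMIT:P3(v=0,ok=F)] out:P2(v=0); in:P5
Tick 7: [PARSE:P6(v=10,ok=F), VALIDATE:P5(v=11,ok=F), TRANSFORM:P4(v=12,ok=T), EMIT:-] out:P3(v=0); in:P6
Tick 8: [PARSE:-, VALIDATE:P6(v=10,ok=F), TRANSFORM:P5(v=0,ok=F), EMIT:P4(v=12,ok=T)] out:-; in:-
Emitted by tick 8: ['P1', 'P2', 'P3']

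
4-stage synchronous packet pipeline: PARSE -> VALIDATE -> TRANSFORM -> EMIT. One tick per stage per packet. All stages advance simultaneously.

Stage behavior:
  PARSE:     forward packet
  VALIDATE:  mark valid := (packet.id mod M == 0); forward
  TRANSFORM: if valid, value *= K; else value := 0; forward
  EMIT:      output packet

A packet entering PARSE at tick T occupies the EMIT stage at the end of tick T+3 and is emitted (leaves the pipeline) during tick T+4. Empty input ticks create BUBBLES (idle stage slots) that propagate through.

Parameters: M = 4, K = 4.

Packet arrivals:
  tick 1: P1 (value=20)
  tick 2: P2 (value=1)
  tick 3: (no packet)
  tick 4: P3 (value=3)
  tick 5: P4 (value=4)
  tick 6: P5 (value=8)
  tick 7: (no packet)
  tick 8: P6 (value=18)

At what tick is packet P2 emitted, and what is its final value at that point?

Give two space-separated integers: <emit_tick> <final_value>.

Tick 1: [PARSE:P1(v=20,ok=F), VALIDATE:-, TRANSFORM:-, EMIT:-] out:-; in:P1
Tick 2: [PARSE:P2(v=1,ok=F), VALIDATE:P1(v=20,ok=F), TRANSFORM:-, EMIT:-] out:-; in:P2
Tick 3: [PARSE:-, VALIDATE:P2(v=1,ok=F), TRANSFORM:P1(v=0,ok=F), EMIT:-] out:-; in:-
Tick 4: [PARSE:P3(v=3,ok=F), VALIDATE:-, TRANSFORM:P2(v=0,ok=F), EMIT:P1(v=0,ok=F)] out:-; in:P3
Tick 5: [PARSE:P4(v=4,ok=F), VALIDATE:P3(v=3,ok=F), TRANSFORM:-, EMIT:P2(v=0,ok=F)] out:P1(v=0); in:P4
Tick 6: [PARSE:P5(v=8,ok=F), VALIDATE:P4(v=4,ok=T), TRANSFORM:P3(v=0,ok=F), EMIT:-] out:P2(v=0); in:P5
Tick 7: [PARSE:-, VALIDATE:P5(v=8,ok=F), TRANSFORM:P4(v=16,ok=T), EMIT:P3(v=0,ok=F)] out:-; in:-
Tick 8: [PARSE:P6(v=18,ok=F), VALIDATE:-, TRANSFORM:P5(v=0,ok=F), EMIT:P4(v=16,ok=T)] out:P3(v=0); in:P6
Tick 9: [PARSE:-, VALIDATE:P6(v=18,ok=F), TRANSFORM:-, EMIT:P5(v=0,ok=F)] out:P4(v=16); in:-
Tick 10: [PARSE:-, VALIDATE:-, TRANSFORM:P6(v=0,ok=F), EMIT:-] out:P5(v=0); in:-
Tick 11: [PARSE:-, VALIDATE:-, TRANSFORM:-, EMIT:P6(v=0,ok=F)] out:-; in:-
Tick 12: [PARSE:-, VALIDATE:-, TRANSFORM:-, EMIT:-] out:P6(v=0); in:-
P2: arrives tick 2, valid=False (id=2, id%4=2), emit tick 6, final value 0

Answer: 6 0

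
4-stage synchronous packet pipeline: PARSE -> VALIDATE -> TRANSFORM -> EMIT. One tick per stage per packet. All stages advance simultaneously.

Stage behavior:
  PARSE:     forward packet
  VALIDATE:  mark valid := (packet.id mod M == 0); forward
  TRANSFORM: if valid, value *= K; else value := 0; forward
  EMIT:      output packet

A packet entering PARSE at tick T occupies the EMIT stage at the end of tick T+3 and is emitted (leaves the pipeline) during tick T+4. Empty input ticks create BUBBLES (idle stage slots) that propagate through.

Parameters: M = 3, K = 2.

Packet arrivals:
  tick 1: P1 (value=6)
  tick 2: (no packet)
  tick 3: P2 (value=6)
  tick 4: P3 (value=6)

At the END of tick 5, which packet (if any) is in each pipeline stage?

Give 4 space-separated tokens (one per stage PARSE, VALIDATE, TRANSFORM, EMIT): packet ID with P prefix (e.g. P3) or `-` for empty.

Tick 1: [PARSE:P1(v=6,ok=F), VALIDATE:-, TRANSFORM:-, EMIT:-] out:-; in:P1
Tick 2: [PARSE:-, VALIDATE:P1(v=6,ok=F), TRANSFORM:-, EMIT:-] out:-; in:-
Tick 3: [PARSE:P2(v=6,ok=F), VALIDATE:-, TRANSFORM:P1(v=0,ok=F), EMIT:-] out:-; in:P2
Tick 4: [PARSE:P3(v=6,ok=F), VALIDATE:P2(v=6,ok=F), TRANSFORM:-, EMIT:P1(v=0,ok=F)] out:-; in:P3
Tick 5: [PARSE:-, VALIDATE:P3(v=6,ok=T), TRANSFORM:P2(v=0,ok=F), EMIT:-] out:P1(v=0); in:-
At end of tick 5: ['-', 'P3', 'P2', '-']

Answer: - P3 P2 -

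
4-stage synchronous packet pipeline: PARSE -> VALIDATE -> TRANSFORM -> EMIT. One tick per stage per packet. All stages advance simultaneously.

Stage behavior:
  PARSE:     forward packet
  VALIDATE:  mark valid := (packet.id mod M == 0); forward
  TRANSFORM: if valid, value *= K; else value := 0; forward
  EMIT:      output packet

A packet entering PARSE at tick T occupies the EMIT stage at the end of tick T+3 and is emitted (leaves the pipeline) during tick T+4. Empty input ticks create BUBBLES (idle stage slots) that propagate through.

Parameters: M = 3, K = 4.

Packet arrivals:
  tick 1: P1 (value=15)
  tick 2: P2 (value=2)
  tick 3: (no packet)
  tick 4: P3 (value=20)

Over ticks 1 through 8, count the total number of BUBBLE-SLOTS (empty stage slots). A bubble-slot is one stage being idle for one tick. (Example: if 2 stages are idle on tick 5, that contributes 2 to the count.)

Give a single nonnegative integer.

Tick 1: [PARSE:P1(v=15,ok=F), VALIDATE:-, TRANSFORM:-, EMIT:-] out:-; bubbles=3
Tick 2: [PARSE:P2(v=2,ok=F), VALIDATE:P1(v=15,ok=F), TRANSFORM:-, EMIT:-] out:-; bubbles=2
Tick 3: [PARSE:-, VALIDATE:P2(v=2,ok=F), TRANSFORM:P1(v=0,ok=F), EMIT:-] out:-; bubbles=2
Tick 4: [PARSE:P3(v=20,ok=F), VALIDATE:-, TRANSFORM:P2(v=0,ok=F), EMIT:P1(v=0,ok=F)] out:-; bubbles=1
Tick 5: [PARSE:-, VALIDATE:P3(v=20,ok=T), TRANSFORM:-, EMIT:P2(v=0,ok=F)] out:P1(v=0); bubbles=2
Tick 6: [PARSE:-, VALIDATE:-, TRANSFORM:P3(v=80,ok=T), EMIT:-] out:P2(v=0); bubbles=3
Tick 7: [PARSE:-, VALIDATE:-, TRANSFORM:-, EMIT:P3(v=80,ok=T)] out:-; bubbles=3
Tick 8: [PARSE:-, VALIDATE:-, TRANSFORM:-, EMIT:-] out:P3(v=80); bubbles=4
Total bubble-slots: 20

Answer: 20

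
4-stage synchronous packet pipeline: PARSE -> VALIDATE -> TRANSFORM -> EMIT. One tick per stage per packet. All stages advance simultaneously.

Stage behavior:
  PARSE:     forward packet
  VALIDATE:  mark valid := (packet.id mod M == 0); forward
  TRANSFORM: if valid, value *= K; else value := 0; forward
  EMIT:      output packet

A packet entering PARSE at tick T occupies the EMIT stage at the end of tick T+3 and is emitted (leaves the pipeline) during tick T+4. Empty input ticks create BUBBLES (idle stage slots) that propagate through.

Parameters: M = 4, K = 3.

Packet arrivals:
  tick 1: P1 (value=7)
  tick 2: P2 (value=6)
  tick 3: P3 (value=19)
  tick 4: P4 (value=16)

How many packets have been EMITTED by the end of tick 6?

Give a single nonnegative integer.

Tick 1: [PARSE:P1(v=7,ok=F), VALIDATE:-, TRANSFORM:-, EMIT:-] out:-; in:P1
Tick 2: [PARSE:P2(v=6,ok=F), VALIDATE:P1(v=7,ok=F), TRANSFORM:-, EMIT:-] out:-; in:P2
Tick 3: [PARSE:P3(v=19,ok=F), VALIDATE:P2(v=6,ok=F), TRANSFORM:P1(v=0,ok=F), EMIT:-] out:-; in:P3
Tick 4: [PARSE:P4(v=16,ok=F), VALIDATE:P3(v=19,ok=F), TRANSFORM:P2(v=0,ok=F), EMIT:P1(v=0,ok=F)] out:-; in:P4
Tick 5: [PARSE:-, VALIDATE:P4(v=16,ok=T), TRANSFORM:P3(v=0,ok=F), EMIT:P2(v=0,ok=F)] out:P1(v=0); in:-
Tick 6: [PARSE:-, VALIDATE:-, TRANSFORM:P4(v=48,ok=T), EMIT:P3(v=0,ok=F)] out:P2(v=0); in:-
Emitted by tick 6: ['P1', 'P2']

Answer: 2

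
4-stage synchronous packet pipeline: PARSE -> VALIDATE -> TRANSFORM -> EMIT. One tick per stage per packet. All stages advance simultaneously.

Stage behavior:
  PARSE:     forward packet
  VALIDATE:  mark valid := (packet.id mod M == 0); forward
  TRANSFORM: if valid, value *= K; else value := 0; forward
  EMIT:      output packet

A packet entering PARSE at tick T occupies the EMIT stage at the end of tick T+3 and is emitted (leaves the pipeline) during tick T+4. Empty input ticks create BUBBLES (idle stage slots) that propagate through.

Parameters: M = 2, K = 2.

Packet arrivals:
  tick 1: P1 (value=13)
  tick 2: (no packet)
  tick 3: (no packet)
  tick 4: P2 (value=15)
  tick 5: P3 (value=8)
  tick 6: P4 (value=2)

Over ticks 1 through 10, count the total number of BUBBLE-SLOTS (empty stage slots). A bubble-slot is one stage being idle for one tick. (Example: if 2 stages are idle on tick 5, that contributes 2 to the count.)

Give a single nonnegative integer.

Tick 1: [PARSE:P1(v=13,ok=F), VALIDATE:-, TRANSFORM:-, EMIT:-] out:-; bubbles=3
Tick 2: [PARSE:-, VALIDATE:P1(v=13,ok=F), TRANSFORM:-, EMIT:-] out:-; bubbles=3
Tick 3: [PARSE:-, VALIDATE:-, TRANSFORM:P1(v=0,ok=F), EMIT:-] out:-; bubbles=3
Tick 4: [PARSE:P2(v=15,ok=F), VALIDATE:-, TRANSFORM:-, EMIT:P1(v=0,ok=F)] out:-; bubbles=2
Tick 5: [PARSE:P3(v=8,ok=F), VALIDATE:P2(v=15,ok=T), TRANSFORM:-, EMIT:-] out:P1(v=0); bubbles=2
Tick 6: [PARSE:P4(v=2,ok=F), VALIDATE:P3(v=8,ok=F), TRANSFORM:P2(v=30,ok=T), EMIT:-] out:-; bubbles=1
Tick 7: [PARSE:-, VALIDATE:P4(v=2,ok=T), TRANSFORM:P3(v=0,ok=F), EMIT:P2(v=30,ok=T)] out:-; bubbles=1
Tick 8: [PARSE:-, VALIDATE:-, TRANSFORM:P4(v=4,ok=T), EMIT:P3(v=0,ok=F)] out:P2(v=30); bubbles=2
Tick 9: [PARSE:-, VALIDATE:-, TRANSFORM:-, EMIT:P4(v=4,ok=T)] out:P3(v=0); bubbles=3
Tick 10: [PARSE:-, VALIDATE:-, TRANSFORM:-, EMIT:-] out:P4(v=4); bubbles=4
Total bubble-slots: 24

Answer: 24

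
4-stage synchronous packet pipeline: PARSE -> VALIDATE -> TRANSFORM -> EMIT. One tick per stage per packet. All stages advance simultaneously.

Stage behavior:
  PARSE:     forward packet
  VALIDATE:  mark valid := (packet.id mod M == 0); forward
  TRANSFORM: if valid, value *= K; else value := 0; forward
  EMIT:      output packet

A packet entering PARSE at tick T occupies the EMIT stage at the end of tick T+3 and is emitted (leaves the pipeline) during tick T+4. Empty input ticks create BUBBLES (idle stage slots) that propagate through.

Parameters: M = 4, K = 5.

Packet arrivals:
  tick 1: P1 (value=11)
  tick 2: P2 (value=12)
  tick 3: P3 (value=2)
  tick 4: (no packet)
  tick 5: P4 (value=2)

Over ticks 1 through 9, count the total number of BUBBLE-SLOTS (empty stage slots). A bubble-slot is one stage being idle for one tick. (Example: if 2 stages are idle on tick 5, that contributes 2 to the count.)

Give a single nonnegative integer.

Answer: 20

Derivation:
Tick 1: [PARSE:P1(v=11,ok=F), VALIDATE:-, TRANSFORM:-, EMIT:-] out:-; bubbles=3
Tick 2: [PARSE:P2(v=12,ok=F), VALIDATE:P1(v=11,ok=F), TRANSFORM:-, EMIT:-] out:-; bubbles=2
Tick 3: [PARSE:P3(v=2,ok=F), VALIDATE:P2(v=12,ok=F), TRANSFORM:P1(v=0,ok=F), EMIT:-] out:-; bubbles=1
Tick 4: [PARSE:-, VALIDATE:P3(v=2,ok=F), TRANSFORM:P2(v=0,ok=F), EMIT:P1(v=0,ok=F)] out:-; bubbles=1
Tick 5: [PARSE:P4(v=2,ok=F), VALIDATE:-, TRANSFORM:P3(v=0,ok=F), EMIT:P2(v=0,ok=F)] out:P1(v=0); bubbles=1
Tick 6: [PARSE:-, VALIDATE:P4(v=2,ok=T), TRANSFORM:-, EMIT:P3(v=0,ok=F)] out:P2(v=0); bubbles=2
Tick 7: [PARSE:-, VALIDATE:-, TRANSFORM:P4(v=10,ok=T), EMIT:-] out:P3(v=0); bubbles=3
Tick 8: [PARSE:-, VALIDATE:-, TRANSFORM:-, EMIT:P4(v=10,ok=T)] out:-; bubbles=3
Tick 9: [PARSE:-, VALIDATE:-, TRANSFORM:-, EMIT:-] out:P4(v=10); bubbles=4
Total bubble-slots: 20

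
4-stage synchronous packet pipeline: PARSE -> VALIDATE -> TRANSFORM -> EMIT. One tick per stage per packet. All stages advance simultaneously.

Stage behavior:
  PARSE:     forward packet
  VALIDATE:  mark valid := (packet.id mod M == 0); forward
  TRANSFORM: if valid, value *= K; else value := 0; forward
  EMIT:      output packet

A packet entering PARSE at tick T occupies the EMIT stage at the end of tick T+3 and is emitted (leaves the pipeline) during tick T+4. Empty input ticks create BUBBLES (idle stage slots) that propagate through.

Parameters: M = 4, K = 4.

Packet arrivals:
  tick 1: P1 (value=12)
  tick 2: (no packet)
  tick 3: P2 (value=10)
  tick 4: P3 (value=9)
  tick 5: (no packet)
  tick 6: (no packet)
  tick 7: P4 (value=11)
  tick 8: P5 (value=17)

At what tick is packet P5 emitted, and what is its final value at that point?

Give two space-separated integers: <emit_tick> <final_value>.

Tick 1: [PARSE:P1(v=12,ok=F), VALIDATE:-, TRANSFORM:-, EMIT:-] out:-; in:P1
Tick 2: [PARSE:-, VALIDATE:P1(v=12,ok=F), TRANSFORM:-, EMIT:-] out:-; in:-
Tick 3: [PARSE:P2(v=10,ok=F), VALIDATE:-, TRANSFORM:P1(v=0,ok=F), EMIT:-] out:-; in:P2
Tick 4: [PARSE:P3(v=9,ok=F), VALIDATE:P2(v=10,ok=F), TRANSFORM:-, EMIT:P1(v=0,ok=F)] out:-; in:P3
Tick 5: [PARSE:-, VALIDATE:P3(v=9,ok=F), TRANSFORM:P2(v=0,ok=F), EMIT:-] out:P1(v=0); in:-
Tick 6: [PARSE:-, VALIDATE:-, TRANSFORM:P3(v=0,ok=F), EMIT:P2(v=0,ok=F)] out:-; in:-
Tick 7: [PARSE:P4(v=11,ok=F), VALIDATE:-, TRANSFORM:-, EMIT:P3(v=0,ok=F)] out:P2(v=0); in:P4
Tick 8: [PARSE:P5(v=17,ok=F), VALIDATE:P4(v=11,ok=T), TRANSFORM:-, EMIT:-] out:P3(v=0); in:P5
Tick 9: [PARSE:-, VALIDATE:P5(v=17,ok=F), TRANSFORM:P4(v=44,ok=T), EMIT:-] out:-; in:-
Tick 10: [PARSE:-, VALIDATE:-, TRANSFORM:P5(v=0,ok=F), EMIT:P4(v=44,ok=T)] out:-; in:-
Tick 11: [PARSE:-, VALIDATE:-, TRANSFORM:-, EMIT:P5(v=0,ok=F)] out:P4(v=44); in:-
Tick 12: [PARSE:-, VALIDATE:-, TRANSFORM:-, EMIT:-] out:P5(v=0); in:-
P5: arrives tick 8, valid=False (id=5, id%4=1), emit tick 12, final value 0

Answer: 12 0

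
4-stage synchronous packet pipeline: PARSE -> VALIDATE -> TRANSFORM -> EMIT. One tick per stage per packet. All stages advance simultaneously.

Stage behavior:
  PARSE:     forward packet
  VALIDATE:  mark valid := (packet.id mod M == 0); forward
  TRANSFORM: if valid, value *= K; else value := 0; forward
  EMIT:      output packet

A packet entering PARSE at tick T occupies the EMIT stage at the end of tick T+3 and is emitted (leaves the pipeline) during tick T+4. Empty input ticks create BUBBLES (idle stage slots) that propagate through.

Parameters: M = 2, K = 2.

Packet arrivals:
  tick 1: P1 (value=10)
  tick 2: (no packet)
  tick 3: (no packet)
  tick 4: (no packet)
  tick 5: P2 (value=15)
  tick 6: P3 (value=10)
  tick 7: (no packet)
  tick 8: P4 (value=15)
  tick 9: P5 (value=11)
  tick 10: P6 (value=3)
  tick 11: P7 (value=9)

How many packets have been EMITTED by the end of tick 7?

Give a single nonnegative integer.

Answer: 1

Derivation:
Tick 1: [PARSE:P1(v=10,ok=F), VALIDATE:-, TRANSFORM:-, EMIT:-] out:-; in:P1
Tick 2: [PARSE:-, VALIDATE:P1(v=10,ok=F), TRANSFORM:-, EMIT:-] out:-; in:-
Tick 3: [PARSE:-, VALIDATE:-, TRANSFORM:P1(v=0,ok=F), EMIT:-] out:-; in:-
Tick 4: [PARSE:-, VALIDATE:-, TRANSFORM:-, EMIT:P1(v=0,ok=F)] out:-; in:-
Tick 5: [PARSE:P2(v=15,ok=F), VALIDATE:-, TRANSFORM:-, EMIT:-] out:P1(v=0); in:P2
Tick 6: [PARSE:P3(v=10,ok=F), VALIDATE:P2(v=15,ok=T), TRANSFORM:-, EMIT:-] out:-; in:P3
Tick 7: [PARSE:-, VALIDATE:P3(v=10,ok=F), TRANSFORM:P2(v=30,ok=T), EMIT:-] out:-; in:-
Emitted by tick 7: ['P1']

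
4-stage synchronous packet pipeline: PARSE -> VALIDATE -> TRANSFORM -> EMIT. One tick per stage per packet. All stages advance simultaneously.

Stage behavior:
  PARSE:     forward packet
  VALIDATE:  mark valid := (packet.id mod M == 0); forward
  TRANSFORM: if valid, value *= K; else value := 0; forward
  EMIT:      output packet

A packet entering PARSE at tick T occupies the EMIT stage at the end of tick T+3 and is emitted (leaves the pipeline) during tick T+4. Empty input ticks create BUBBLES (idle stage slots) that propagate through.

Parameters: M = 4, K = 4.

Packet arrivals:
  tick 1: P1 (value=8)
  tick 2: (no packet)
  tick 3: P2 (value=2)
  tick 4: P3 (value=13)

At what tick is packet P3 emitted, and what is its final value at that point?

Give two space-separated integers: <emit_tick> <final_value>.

Answer: 8 0

Derivation:
Tick 1: [PARSE:P1(v=8,ok=F), VALIDATE:-, TRANSFORM:-, EMIT:-] out:-; in:P1
Tick 2: [PARSE:-, VALIDATE:P1(v=8,ok=F), TRANSFORM:-, EMIT:-] out:-; in:-
Tick 3: [PARSE:P2(v=2,ok=F), VALIDATE:-, TRANSFORM:P1(v=0,ok=F), EMIT:-] out:-; in:P2
Tick 4: [PARSE:P3(v=13,ok=F), VALIDATE:P2(v=2,ok=F), TRANSFORM:-, EMIT:P1(v=0,ok=F)] out:-; in:P3
Tick 5: [PARSE:-, VALIDATE:P3(v=13,ok=F), TRANSFORM:P2(v=0,ok=F), EMIT:-] out:P1(v=0); in:-
Tick 6: [PARSE:-, VALIDATE:-, TRANSFORM:P3(v=0,ok=F), EMIT:P2(v=0,ok=F)] out:-; in:-
Tick 7: [PARSE:-, VALIDATE:-, TRANSFORM:-, EMIT:P3(v=0,ok=F)] out:P2(v=0); in:-
Tick 8: [PARSE:-, VALIDATE:-, TRANSFORM:-, EMIT:-] out:P3(v=0); in:-
P3: arrives tick 4, valid=False (id=3, id%4=3), emit tick 8, final value 0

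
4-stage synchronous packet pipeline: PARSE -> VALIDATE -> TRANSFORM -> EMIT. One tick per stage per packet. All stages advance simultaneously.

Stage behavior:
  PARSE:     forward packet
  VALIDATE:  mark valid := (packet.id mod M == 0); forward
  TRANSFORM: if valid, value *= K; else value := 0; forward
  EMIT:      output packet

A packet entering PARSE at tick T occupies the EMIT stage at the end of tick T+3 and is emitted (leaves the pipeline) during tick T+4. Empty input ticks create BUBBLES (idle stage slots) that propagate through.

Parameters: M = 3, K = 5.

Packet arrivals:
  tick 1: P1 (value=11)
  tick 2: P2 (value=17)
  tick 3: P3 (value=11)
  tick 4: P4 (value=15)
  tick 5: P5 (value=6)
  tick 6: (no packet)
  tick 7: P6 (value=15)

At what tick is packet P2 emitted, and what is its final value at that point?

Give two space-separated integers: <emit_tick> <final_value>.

Answer: 6 0

Derivation:
Tick 1: [PARSE:P1(v=11,ok=F), VALIDATE:-, TRANSFORM:-, EMIT:-] out:-; in:P1
Tick 2: [PARSE:P2(v=17,ok=F), VALIDATE:P1(v=11,ok=F), TRANSFORM:-, EMIT:-] out:-; in:P2
Tick 3: [PARSE:P3(v=11,ok=F), VALIDATE:P2(v=17,ok=F), TRANSFORM:P1(v=0,ok=F), EMIT:-] out:-; in:P3
Tick 4: [PARSE:P4(v=15,ok=F), VALIDATE:P3(v=11,ok=T), TRANSFORM:P2(v=0,ok=F), EMIT:P1(v=0,ok=F)] out:-; in:P4
Tick 5: [PARSE:P5(v=6,ok=F), VALIDATE:P4(v=15,ok=F), TRANSFORM:P3(v=55,ok=T), EMIT:P2(v=0,ok=F)] out:P1(v=0); in:P5
Tick 6: [PARSE:-, VALIDATE:P5(v=6,ok=F), TRANSFORM:P4(v=0,ok=F), EMIT:P3(v=55,ok=T)] out:P2(v=0); in:-
Tick 7: [PARSE:P6(v=15,ok=F), VALIDATE:-, TRANSFORM:P5(v=0,ok=F), EMIT:P4(v=0,ok=F)] out:P3(v=55); in:P6
Tick 8: [PARSE:-, VALIDATE:P6(v=15,ok=T), TRANSFORM:-, EMIT:P5(v=0,ok=F)] out:P4(v=0); in:-
Tick 9: [PARSE:-, VALIDATE:-, TRANSFORM:P6(v=75,ok=T), EMIT:-] out:P5(v=0); in:-
Tick 10: [PARSE:-, VALIDATE:-, TRANSFORM:-, EMIT:P6(v=75,ok=T)] out:-; in:-
Tick 11: [PARSE:-, VALIDATE:-, TRANSFORM:-, EMIT:-] out:P6(v=75); in:-
P2: arrives tick 2, valid=False (id=2, id%3=2), emit tick 6, final value 0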